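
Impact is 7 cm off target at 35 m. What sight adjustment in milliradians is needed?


1 mrad subtends 1 cm per 10 m of range, so adj = error_cm / (dist_m / 10) = 7 / (35/10) = 2 mrad

2 mrad


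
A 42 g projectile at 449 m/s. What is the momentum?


p = m*v = 0.042*449 = 18.86 kg·m/s

18.86 kg·m/s


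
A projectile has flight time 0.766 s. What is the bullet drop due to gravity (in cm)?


drop = 0.5*g*t^2 = 0.5*9.81*0.766^2 = 2.87804 m ≈ 287.8 cm

287.8 cm


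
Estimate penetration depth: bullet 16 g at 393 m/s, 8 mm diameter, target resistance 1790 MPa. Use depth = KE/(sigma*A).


A = pi*(d/2)^2 = pi*(8/2)^2 = 50.2655 mm^2
E = 0.5*m*v^2 = 0.5*0.016*393^2 = 1235.59 J
depth = E/(sigma*A) = 1235.59 J / (1790 MPa * 50.2655 mm^2) = 1235.59/(1790 * 50.2655) m = 0.0137326 m ≈ 13.73 mm

13.73 mm


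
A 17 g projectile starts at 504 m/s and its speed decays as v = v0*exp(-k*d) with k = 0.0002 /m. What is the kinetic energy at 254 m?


v = v0*exp(-k*d) = 504*exp(-0.0002*254) = 479.036 m/s
E = 0.5*m*v^2 = 0.5*0.017*479.036^2 = 1951 J

1951 J


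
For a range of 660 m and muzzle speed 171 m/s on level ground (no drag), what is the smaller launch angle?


sin(2*theta) = R*g/v0^2 = 660*9.81/171^2 = 0.221422, theta = arcsin(0.221422)/2 = 6.396°

6.396 degrees


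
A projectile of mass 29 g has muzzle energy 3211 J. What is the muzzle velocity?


v = sqrt(2*E/m) = sqrt(2*3211/0.029) = 470.6 m/s

470.6 m/s


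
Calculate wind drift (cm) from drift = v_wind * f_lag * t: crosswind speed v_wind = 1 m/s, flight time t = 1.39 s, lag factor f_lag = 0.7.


drift = v_wind * lag * t = 1 * 0.7 * 1.39 = 0.973 m ≈ 97.3 cm

97.3 cm


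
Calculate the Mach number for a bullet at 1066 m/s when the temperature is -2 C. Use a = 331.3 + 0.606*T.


a = 331.3 + 0.606*(-2) = 330.088 m/s
M = v/a = 1066/330.088 = 3.229

3.229


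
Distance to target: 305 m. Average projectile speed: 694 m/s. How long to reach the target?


t = d/v = 305/694 = 0.4395 s

0.4395 s


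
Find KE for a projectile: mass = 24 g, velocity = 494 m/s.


E = 0.5*m*v^2 = 0.5*0.024*494^2 = 2928 J

2928 J


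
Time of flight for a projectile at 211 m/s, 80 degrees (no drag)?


T = 2*v0*sin(theta)/g = 2*211*sin(80°)/9.81 = 42.36 s

42.36 s


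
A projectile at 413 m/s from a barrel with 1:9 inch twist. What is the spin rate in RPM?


twist_m = 9*0.0254 = 0.2286 m
spin = v/twist = 413/0.2286 = 1806.649 rev/s
RPM = spin*60 = 1806.649*60 ≈ 108399 RPM

108399 RPM


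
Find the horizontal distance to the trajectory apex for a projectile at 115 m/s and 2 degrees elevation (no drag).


R = v0^2*sin(2*theta)/g = 115^2*sin(2*2°)/9.81 = 94.0397 m
apex_dist = R/2 = 94.0397/2 = 47.02 m

47.02 m


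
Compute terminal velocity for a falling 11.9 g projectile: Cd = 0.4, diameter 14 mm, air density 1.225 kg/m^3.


A = pi*(d/2)^2 = pi*(14/2000)^2 = 1.53938e-04 m^2
vt = sqrt(2mg/(Cd*rho*A)) = sqrt(2*0.0119*9.81/(0.4 * 1.225 * 1.53938e-04)) = 55.64 m/s

55.64 m/s


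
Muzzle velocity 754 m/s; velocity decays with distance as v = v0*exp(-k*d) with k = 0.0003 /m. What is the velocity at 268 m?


v = v0*exp(-k*d) = 754*exp(-0.0003*268) = 695.8 m/s

695.8 m/s


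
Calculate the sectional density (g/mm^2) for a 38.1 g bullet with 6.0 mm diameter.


SD = m/d^2 = 38.1/6.0^2 = 1.058 g/mm^2

1.058 g/mm^2


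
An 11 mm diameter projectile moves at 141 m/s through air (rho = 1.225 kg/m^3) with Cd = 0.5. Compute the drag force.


A = pi*(d/2)^2 = pi*(11/2000)^2 = 9.50332e-05 m^2
Fd = 0.5*Cd*rho*A*v^2 = 0.5*0.5*1.225*9.50332e-05*141^2 = 0.5786 N

0.5786 N


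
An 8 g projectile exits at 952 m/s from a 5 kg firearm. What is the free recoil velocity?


v_recoil = m_p * v_p / m_gun = 0.008 * 952 / 5 = 1.523 m/s

1.523 m/s


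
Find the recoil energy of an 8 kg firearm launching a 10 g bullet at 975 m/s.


v_r = m_p*v_p/m_gun = 0.01*975/8 = 1.21875 m/s, E_r = 0.5*m_gun*v_r^2 = 0.5*8*1.21875^2 = 5.941 J

5.941 J


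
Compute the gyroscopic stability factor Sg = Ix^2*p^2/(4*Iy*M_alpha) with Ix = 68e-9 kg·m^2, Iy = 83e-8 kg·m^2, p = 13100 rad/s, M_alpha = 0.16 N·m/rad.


Sg = Ix^2 * p^2 / (4 * Iy * M_alpha) = (68e-9)^2 * 13100^2 / (4 * 83e-8 * 0.16) = 1.494

1.494


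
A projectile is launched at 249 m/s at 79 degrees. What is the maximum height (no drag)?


H = (v0*sin(theta))^2 / (2g) = (249*sin(79°))^2 / (2*9.81) = 3045 m

3045 m


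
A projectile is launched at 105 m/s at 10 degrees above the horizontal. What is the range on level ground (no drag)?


R = v0^2 * sin(2*theta) / g = 105^2 * sin(2*10°) / 9.81 = 384.4 m

384.4 m


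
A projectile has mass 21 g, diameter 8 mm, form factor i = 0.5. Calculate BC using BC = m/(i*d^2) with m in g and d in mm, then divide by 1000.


BC = m/(i*d^2*1000) = 21/(0.5 * 8^2 * 1000) = 0.0006563

0.0006563


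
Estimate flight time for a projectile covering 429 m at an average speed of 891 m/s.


t = d/v = 429/891 = 0.4815 s

0.4815 s


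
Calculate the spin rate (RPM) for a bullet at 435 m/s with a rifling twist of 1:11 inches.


twist_m = 11*0.0254 = 0.2794 m
spin = v/twist = 435/0.2794 = 1556.908 rev/s
RPM = spin*60 = 1556.908*60 ≈ 93414 RPM

93414 RPM


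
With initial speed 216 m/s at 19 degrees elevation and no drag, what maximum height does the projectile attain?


H = (v0*sin(theta))^2 / (2g) = (216*sin(19°))^2 / (2*9.81) = 252.1 m

252.1 m


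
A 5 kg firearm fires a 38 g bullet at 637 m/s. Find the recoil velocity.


v_recoil = m_p * v_p / m_gun = 0.038 * 637 / 5 = 4.841 m/s

4.841 m/s


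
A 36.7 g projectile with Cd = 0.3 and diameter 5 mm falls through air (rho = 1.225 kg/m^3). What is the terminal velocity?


A = pi*(d/2)^2 = pi*(5/2000)^2 = 1.96350e-05 m^2
vt = sqrt(2mg/(Cd*rho*A)) = sqrt(2*0.0367*9.81/(0.3 * 1.225 * 1.96350e-05)) = 315.9 m/s

315.9 m/s


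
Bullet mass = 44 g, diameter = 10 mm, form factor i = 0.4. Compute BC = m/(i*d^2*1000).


BC = m/(i*d^2*1000) = 44/(0.4 * 10^2 * 1000) = 0.0011

0.0011


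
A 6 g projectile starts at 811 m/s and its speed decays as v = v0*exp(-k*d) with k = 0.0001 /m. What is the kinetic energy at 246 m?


v = v0*exp(-k*d) = 811*exp(-0.0001*246) = 791.293 m/s
E = 0.5*m*v^2 = 0.5*0.006*791.293^2 = 1878 J

1878 J


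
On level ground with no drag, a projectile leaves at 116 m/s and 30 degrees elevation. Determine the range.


R = v0^2 * sin(2*theta) / g = 116^2 * sin(2*30°) / 9.81 = 1188 m

1188 m


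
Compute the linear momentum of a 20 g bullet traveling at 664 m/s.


p = m*v = 0.02*664 = 13.28 kg·m/s

13.28 kg·m/s


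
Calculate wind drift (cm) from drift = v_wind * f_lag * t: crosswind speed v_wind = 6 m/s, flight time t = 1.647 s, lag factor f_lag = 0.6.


drift = v_wind * lag * t = 6 * 0.6 * 1.647 = 5.9292 m ≈ 592.9 cm

592.9 cm


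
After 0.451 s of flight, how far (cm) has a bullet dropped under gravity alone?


drop = 0.5*g*t^2 = 0.5*9.81*0.451^2 = 0.997682 m ≈ 99.77 cm

99.77 cm


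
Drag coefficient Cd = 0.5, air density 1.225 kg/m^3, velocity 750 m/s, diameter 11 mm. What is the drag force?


A = pi*(d/2)^2 = pi*(11/2000)^2 = 9.50332e-05 m^2
Fd = 0.5*Cd*rho*A*v^2 = 0.5*0.5*1.225*9.50332e-05*750^2 = 16.37 N

16.37 N


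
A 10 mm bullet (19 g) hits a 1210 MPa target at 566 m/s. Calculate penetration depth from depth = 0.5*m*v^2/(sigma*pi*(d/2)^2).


A = pi*(d/2)^2 = pi*(10/2)^2 = 78.5398 mm^2
E = 0.5*m*v^2 = 0.5*0.019*566^2 = 3043.38 J
depth = E/(sigma*A) = 3043.38 J / (1210 MPa * 78.5398 mm^2) = 3043.38/(1210 * 78.5398) m = 0.0320244 m ≈ 32.02 mm

32.02 mm


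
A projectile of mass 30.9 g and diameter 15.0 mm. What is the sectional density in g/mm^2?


SD = m/d^2 = 30.9/15.0^2 = 0.1373 g/mm^2

0.1373 g/mm^2


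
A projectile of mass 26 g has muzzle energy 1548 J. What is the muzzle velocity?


v = sqrt(2*E/m) = sqrt(2*1548/0.026) = 345.1 m/s

345.1 m/s


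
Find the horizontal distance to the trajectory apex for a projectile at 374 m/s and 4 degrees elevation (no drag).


R = v0^2*sin(2*theta)/g = 374^2*sin(2*4°)/9.81 = 1984.4 m
apex_dist = R/2 = 1984.4/2 = 992.2 m

992.2 m


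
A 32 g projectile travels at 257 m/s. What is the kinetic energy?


E = 0.5*m*v^2 = 0.5*0.032*257^2 = 1057 J

1057 J


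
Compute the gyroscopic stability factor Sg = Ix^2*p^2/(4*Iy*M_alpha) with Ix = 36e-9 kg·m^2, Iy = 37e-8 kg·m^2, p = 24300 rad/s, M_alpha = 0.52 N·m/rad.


Sg = Ix^2 * p^2 / (4 * Iy * M_alpha) = (36e-9)^2 * 24300^2 / (4 * 37e-8 * 0.52) = 0.9944

0.9944


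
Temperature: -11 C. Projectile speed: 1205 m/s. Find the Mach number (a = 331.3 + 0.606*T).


a = 331.3 + 0.606*(-11) = 324.634 m/s
M = v/a = 1205/324.634 = 3.712

3.712


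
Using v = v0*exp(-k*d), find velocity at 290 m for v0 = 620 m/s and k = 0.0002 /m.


v = v0*exp(-k*d) = 620*exp(-0.0002*290) = 585.1 m/s

585.1 m/s


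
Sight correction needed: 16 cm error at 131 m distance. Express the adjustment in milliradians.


1 mrad subtends 1 cm per 10 m of range, so adj = error_cm / (dist_m / 10) = 16 / (131/10) = 1.221 mrad

1.221 mrad


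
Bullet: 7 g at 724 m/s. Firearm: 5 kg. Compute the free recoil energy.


v_r = m_p*v_p/m_gun = 0.007*724/5 = 1.0136 m/s, E_r = 0.5*m_gun*v_r^2 = 0.5*5*1.0136^2 = 2.568 J

2.568 J


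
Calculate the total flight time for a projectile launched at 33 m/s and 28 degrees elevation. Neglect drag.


T = 2*v0*sin(theta)/g = 2*33*sin(28°)/9.81 = 3.159 s

3.159 s


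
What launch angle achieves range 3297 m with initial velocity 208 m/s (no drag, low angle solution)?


sin(2*theta) = R*g/v0^2 = 3297*9.81/208^2 = 0.747586, theta = arcsin(0.747586)/2 = 24.19°

24.19 degrees


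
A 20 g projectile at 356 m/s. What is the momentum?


p = m*v = 0.02*356 = 7.12 kg·m/s

7.12 kg·m/s


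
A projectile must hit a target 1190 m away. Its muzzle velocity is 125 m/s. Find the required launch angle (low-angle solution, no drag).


sin(2*theta) = R*g/v0^2 = 1190*9.81/125^2 = 0.74713, theta = arcsin(0.74713)/2 = 24.17°

24.17 degrees


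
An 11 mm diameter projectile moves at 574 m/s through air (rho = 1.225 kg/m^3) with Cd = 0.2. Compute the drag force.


A = pi*(d/2)^2 = pi*(11/2000)^2 = 9.50332e-05 m^2
Fd = 0.5*Cd*rho*A*v^2 = 0.5*0.2*1.225*9.50332e-05*574^2 = 3.836 N

3.836 N


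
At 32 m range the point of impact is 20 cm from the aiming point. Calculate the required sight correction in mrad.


1 mrad subtends 1 cm per 10 m of range, so adj = error_cm / (dist_m / 10) = 20 / (32/10) = 6.25 mrad

6.25 mrad


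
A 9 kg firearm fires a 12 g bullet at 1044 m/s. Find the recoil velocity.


v_recoil = m_p * v_p / m_gun = 0.012 * 1044 / 9 = 1.392 m/s

1.392 m/s


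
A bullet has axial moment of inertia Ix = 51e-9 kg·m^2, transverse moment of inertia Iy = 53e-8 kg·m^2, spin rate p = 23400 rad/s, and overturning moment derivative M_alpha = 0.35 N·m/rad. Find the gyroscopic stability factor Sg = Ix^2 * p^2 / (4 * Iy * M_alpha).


Sg = Ix^2 * p^2 / (4 * Iy * M_alpha) = (51e-9)^2 * 23400^2 / (4 * 53e-8 * 0.35) = 1.919

1.919


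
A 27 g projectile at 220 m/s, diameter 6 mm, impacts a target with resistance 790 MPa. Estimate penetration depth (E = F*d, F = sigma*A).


A = pi*(d/2)^2 = pi*(6/2)^2 = 28.2743 mm^2
E = 0.5*m*v^2 = 0.5*0.027*220^2 = 653.4 J
depth = E/(sigma*A) = 653.4 J / (790 MPa * 28.2743 mm^2) = 653.4/(790 * 28.2743) m = 0.0292523 m ≈ 29.25 mm

29.25 mm


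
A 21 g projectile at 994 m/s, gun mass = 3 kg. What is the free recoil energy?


v_r = m_p*v_p/m_gun = 0.021*994/3 = 6.958 m/s, E_r = 0.5*m_gun*v_r^2 = 0.5*3*6.958^2 = 72.62 J

72.62 J


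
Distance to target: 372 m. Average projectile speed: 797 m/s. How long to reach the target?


t = d/v = 372/797 = 0.4668 s

0.4668 s


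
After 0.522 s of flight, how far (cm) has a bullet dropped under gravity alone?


drop = 0.5*g*t^2 = 0.5*9.81*0.522^2 = 1.33653 m ≈ 133.7 cm

133.7 cm


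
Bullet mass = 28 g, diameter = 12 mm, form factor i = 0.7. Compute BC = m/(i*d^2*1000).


BC = m/(i*d^2*1000) = 28/(0.7 * 12^2 * 1000) = 0.0002778

0.0002778


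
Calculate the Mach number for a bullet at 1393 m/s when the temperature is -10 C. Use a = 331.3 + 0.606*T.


a = 331.3 + 0.606*(-10) = 325.24 m/s
M = v/a = 1393/325.24 = 4.283

4.283


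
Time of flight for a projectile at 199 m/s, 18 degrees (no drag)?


T = 2*v0*sin(theta)/g = 2*199*sin(18°)/9.81 = 12.54 s

12.54 s


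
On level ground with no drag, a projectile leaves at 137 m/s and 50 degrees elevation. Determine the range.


R = v0^2 * sin(2*theta) / g = 137^2 * sin(2*50°) / 9.81 = 1884 m

1884 m


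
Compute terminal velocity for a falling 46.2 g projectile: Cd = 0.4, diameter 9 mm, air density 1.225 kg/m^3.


A = pi*(d/2)^2 = pi*(9/2000)^2 = 6.36173e-05 m^2
vt = sqrt(2mg/(Cd*rho*A)) = sqrt(2*0.0462*9.81/(0.4 * 1.225 * 6.36173e-05)) = 170.5 m/s

170.5 m/s


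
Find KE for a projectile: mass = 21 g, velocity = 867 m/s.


E = 0.5*m*v^2 = 0.5*0.021*867^2 = 7893 J

7893 J


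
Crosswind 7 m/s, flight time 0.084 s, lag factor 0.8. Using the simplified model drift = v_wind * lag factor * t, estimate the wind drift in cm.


drift = v_wind * lag * t = 7 * 0.8 * 0.084 = 0.4704 m ≈ 47.04 cm

47.04 cm


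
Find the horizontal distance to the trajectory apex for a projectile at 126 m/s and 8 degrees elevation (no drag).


R = v0^2*sin(2*theta)/g = 126^2*sin(2*8°)/9.81 = 446.077 m
apex_dist = R/2 = 446.077/2 = 223 m

223 m


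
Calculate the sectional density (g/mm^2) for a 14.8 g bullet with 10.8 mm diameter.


SD = m/d^2 = 14.8/10.8^2 = 0.1269 g/mm^2

0.1269 g/mm^2


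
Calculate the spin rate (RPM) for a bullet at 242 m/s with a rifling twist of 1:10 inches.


twist_m = 10*0.0254 = 0.254 m
spin = v/twist = 242/0.254 = 952.7559 rev/s
RPM = spin*60 = 952.7559*60 ≈ 57165 RPM

57165 RPM


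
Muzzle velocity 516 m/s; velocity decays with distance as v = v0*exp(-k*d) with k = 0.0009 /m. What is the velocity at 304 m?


v = v0*exp(-k*d) = 516*exp(-0.0009*304) = 392.5 m/s

392.5 m/s


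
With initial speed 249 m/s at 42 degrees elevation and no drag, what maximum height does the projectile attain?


H = (v0*sin(theta))^2 / (2g) = (249*sin(42°))^2 / (2*9.81) = 1415 m

1415 m


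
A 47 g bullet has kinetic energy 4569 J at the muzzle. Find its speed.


v = sqrt(2*E/m) = sqrt(2*4569/0.047) = 440.9 m/s

440.9 m/s


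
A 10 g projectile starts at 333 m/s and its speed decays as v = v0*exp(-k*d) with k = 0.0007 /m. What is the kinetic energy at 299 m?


v = v0*exp(-k*d) = 333*exp(-0.0007*299) = 270.114 m/s
E = 0.5*m*v^2 = 0.5*0.01*270.114^2 = 364.8 J

364.8 J


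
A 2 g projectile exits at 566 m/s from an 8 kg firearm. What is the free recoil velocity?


v_recoil = m_p * v_p / m_gun = 0.002 * 566 / 8 = 0.1415 m/s

0.1415 m/s


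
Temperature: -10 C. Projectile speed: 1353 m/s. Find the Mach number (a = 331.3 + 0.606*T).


a = 331.3 + 0.606*(-10) = 325.24 m/s
M = v/a = 1353/325.24 = 4.16

4.16


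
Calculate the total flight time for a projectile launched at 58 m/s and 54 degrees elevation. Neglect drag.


T = 2*v0*sin(theta)/g = 2*58*sin(54°)/9.81 = 9.566 s

9.566 s


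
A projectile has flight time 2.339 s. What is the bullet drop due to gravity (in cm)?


drop = 0.5*g*t^2 = 0.5*9.81*2.339^2 = 26.8349 m ≈ 2683 cm

2683 cm


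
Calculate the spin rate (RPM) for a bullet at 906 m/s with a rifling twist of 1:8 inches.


twist_m = 8*0.0254 = 0.2032 m
spin = v/twist = 906/0.2032 = 4458.661 rev/s
RPM = spin*60 = 4458.661*60 ≈ 267520 RPM

267520 RPM


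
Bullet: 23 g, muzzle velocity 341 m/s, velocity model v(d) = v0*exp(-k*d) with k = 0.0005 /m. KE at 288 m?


v = v0*exp(-k*d) = 341*exp(-0.0005*288) = 295.268 m/s
E = 0.5*m*v^2 = 0.5*0.023*295.268^2 = 1003 J

1003 J


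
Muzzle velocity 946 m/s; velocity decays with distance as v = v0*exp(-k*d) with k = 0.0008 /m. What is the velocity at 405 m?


v = v0*exp(-k*d) = 946*exp(-0.0008*405) = 684.2 m/s

684.2 m/s


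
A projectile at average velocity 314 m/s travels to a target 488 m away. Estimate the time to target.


t = d/v = 488/314 = 1.554 s

1.554 s


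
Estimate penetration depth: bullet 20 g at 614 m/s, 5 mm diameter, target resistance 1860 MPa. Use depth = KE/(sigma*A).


A = pi*(d/2)^2 = pi*(5/2)^2 = 19.635 mm^2
E = 0.5*m*v^2 = 0.5*0.02*614^2 = 3769.96 J
depth = E/(sigma*A) = 3769.96 J / (1860 MPa * 19.635 mm^2) = 3769.96/(1860 * 19.635) m = 0.103227 m ≈ 103.2 mm

103.2 mm


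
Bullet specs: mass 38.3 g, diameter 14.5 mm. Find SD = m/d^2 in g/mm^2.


SD = m/d^2 = 38.3/14.5^2 = 0.1822 g/mm^2

0.1822 g/mm^2


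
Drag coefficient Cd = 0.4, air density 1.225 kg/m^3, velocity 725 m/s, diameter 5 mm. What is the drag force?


A = pi*(d/2)^2 = pi*(5/2000)^2 = 1.96350e-05 m^2
Fd = 0.5*Cd*rho*A*v^2 = 0.5*0.4*1.225*1.96350e-05*725^2 = 2.529 N

2.529 N


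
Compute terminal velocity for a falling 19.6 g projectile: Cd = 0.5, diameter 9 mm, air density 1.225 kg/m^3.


A = pi*(d/2)^2 = pi*(9/2000)^2 = 6.36173e-05 m^2
vt = sqrt(2mg/(Cd*rho*A)) = sqrt(2*0.0196*9.81/(0.5 * 1.225 * 6.36173e-05)) = 99.34 m/s

99.34 m/s


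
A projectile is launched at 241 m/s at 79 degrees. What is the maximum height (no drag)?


H = (v0*sin(theta))^2 / (2g) = (241*sin(79°))^2 / (2*9.81) = 2853 m

2853 m


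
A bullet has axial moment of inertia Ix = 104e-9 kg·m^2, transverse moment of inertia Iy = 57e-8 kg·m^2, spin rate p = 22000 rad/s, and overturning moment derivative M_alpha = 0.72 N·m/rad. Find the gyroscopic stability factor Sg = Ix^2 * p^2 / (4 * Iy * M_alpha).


Sg = Ix^2 * p^2 / (4 * Iy * M_alpha) = (104e-9)^2 * 22000^2 / (4 * 57e-8 * 0.72) = 3.189

3.189


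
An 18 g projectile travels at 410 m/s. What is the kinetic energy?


E = 0.5*m*v^2 = 0.5*0.018*410^2 = 1513 J

1513 J


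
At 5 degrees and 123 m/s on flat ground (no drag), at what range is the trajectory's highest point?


R = v0^2*sin(2*theta)/g = 123^2*sin(2*5°)/9.81 = 267.801 m
apex_dist = R/2 = 267.801/2 = 133.9 m

133.9 m


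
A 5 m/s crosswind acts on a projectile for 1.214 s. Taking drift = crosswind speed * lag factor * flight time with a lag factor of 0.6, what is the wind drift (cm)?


drift = v_wind * lag * t = 5 * 0.6 * 1.214 = 3.642 m ≈ 364.2 cm

364.2 cm


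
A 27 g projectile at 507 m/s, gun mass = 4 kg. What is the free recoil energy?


v_r = m_p*v_p/m_gun = 0.027*507/4 = 3.42225 m/s, E_r = 0.5*m_gun*v_r^2 = 0.5*4*3.42225^2 = 23.42 J

23.42 J


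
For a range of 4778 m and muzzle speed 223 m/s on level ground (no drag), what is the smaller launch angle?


sin(2*theta) = R*g/v0^2 = 4778*9.81/223^2 = 0.942552, theta = arcsin(0.942552)/2 = 35.24°

35.24 degrees


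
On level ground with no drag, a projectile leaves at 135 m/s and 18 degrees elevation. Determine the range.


R = v0^2 * sin(2*theta) / g = 135^2 * sin(2*18°) / 9.81 = 1092 m

1092 m


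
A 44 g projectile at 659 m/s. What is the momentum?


p = m*v = 0.044*659 = 29 kg·m/s

29 kg·m/s


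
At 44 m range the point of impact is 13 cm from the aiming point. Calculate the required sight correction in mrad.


1 mrad subtends 1 cm per 10 m of range, so adj = error_cm / (dist_m / 10) = 13 / (44/10) = 2.955 mrad

2.955 mrad


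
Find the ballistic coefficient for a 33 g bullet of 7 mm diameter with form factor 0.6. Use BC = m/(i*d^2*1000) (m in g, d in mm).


BC = m/(i*d^2*1000) = 33/(0.6 * 7^2 * 1000) = 0.001122

0.001122


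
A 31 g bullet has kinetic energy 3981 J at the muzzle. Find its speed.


v = sqrt(2*E/m) = sqrt(2*3981/0.031) = 506.8 m/s

506.8 m/s


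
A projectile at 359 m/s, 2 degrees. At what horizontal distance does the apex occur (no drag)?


R = v0^2*sin(2*theta)/g = 359^2*sin(2*2°)/9.81 = 916.441 m
apex_dist = R/2 = 916.441/2 = 458.2 m

458.2 m


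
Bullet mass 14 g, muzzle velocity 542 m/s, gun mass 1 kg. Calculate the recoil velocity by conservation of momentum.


v_recoil = m_p * v_p / m_gun = 0.014 * 542 / 1 = 7.588 m/s

7.588 m/s


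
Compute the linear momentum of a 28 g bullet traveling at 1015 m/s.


p = m*v = 0.028*1015 = 28.42 kg·m/s

28.42 kg·m/s


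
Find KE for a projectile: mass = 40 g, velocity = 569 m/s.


E = 0.5*m*v^2 = 0.5*0.04*569^2 = 6475 J

6475 J


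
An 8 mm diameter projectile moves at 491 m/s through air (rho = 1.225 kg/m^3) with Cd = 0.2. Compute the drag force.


A = pi*(d/2)^2 = pi*(8/2000)^2 = 5.02655e-05 m^2
Fd = 0.5*Cd*rho*A*v^2 = 0.5*0.2*1.225*5.02655e-05*491^2 = 1.484 N

1.484 N


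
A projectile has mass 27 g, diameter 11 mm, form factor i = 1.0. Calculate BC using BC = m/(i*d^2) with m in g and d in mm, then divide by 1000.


BC = m/(i*d^2*1000) = 27/(1.0 * 11^2 * 1000) = 0.0002231

0.0002231


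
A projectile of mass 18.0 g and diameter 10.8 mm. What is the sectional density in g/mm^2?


SD = m/d^2 = 18.0/10.8^2 = 0.1543 g/mm^2

0.1543 g/mm^2


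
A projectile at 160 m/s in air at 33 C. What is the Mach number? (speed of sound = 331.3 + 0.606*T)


a = 331.3 + 0.606*(33) = 351.298 m/s
M = v/a = 160/351.298 = 0.4555

0.4555


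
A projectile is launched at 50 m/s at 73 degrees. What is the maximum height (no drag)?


H = (v0*sin(theta))^2 / (2g) = (50*sin(73°))^2 / (2*9.81) = 116.5 m

116.5 m


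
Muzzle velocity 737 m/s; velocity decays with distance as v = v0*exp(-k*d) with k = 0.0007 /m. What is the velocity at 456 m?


v = v0*exp(-k*d) = 737*exp(-0.0007*456) = 535.6 m/s

535.6 m/s


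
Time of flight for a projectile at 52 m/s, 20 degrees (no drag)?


T = 2*v0*sin(theta)/g = 2*52*sin(20°)/9.81 = 3.626 s

3.626 s


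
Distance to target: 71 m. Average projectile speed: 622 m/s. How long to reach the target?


t = d/v = 71/622 = 0.1141 s

0.1141 s


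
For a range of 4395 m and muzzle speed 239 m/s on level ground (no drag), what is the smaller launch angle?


sin(2*theta) = R*g/v0^2 = 4395*9.81/239^2 = 0.7548, theta = arcsin(0.7548)/2 = 24.5°

24.5 degrees


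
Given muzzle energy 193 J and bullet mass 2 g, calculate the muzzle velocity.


v = sqrt(2*E/m) = sqrt(2*193/0.002) = 439.3 m/s

439.3 m/s


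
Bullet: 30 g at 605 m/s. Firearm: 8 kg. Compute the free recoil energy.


v_r = m_p*v_p/m_gun = 0.03*605/8 = 2.26875 m/s, E_r = 0.5*m_gun*v_r^2 = 0.5*8*2.26875^2 = 20.59 J

20.59 J


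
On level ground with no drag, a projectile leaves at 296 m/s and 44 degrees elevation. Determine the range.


R = v0^2 * sin(2*theta) / g = 296^2 * sin(2*44°) / 9.81 = 8926 m

8926 m


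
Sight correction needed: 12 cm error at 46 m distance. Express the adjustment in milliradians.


1 mrad subtends 1 cm per 10 m of range, so adj = error_cm / (dist_m / 10) = 12 / (46/10) = 2.609 mrad

2.609 mrad


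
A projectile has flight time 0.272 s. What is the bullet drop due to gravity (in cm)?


drop = 0.5*g*t^2 = 0.5*9.81*0.272^2 = 0.362892 m ≈ 36.29 cm

36.29 cm


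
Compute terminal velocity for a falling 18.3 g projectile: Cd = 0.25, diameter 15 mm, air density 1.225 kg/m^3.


A = pi*(d/2)^2 = pi*(15/2000)^2 = 1.76715e-04 m^2
vt = sqrt(2mg/(Cd*rho*A)) = sqrt(2*0.0183*9.81/(0.25 * 1.225 * 1.76715e-04)) = 81.45 m/s

81.45 m/s


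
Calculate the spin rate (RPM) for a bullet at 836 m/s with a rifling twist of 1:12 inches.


twist_m = 12*0.0254 = 0.3048 m
spin = v/twist = 836/0.3048 = 2742.782 rev/s
RPM = spin*60 = 2742.782*60 ≈ 164567 RPM

164567 RPM


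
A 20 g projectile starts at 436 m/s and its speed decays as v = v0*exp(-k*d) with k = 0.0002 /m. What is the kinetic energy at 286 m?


v = v0*exp(-k*d) = 436*exp(-0.0002*286) = 411.761 m/s
E = 0.5*m*v^2 = 0.5*0.02*411.761^2 = 1695 J

1695 J


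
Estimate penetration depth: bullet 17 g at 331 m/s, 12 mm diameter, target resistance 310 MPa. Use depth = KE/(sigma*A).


A = pi*(d/2)^2 = pi*(12/2)^2 = 113.097 mm^2
E = 0.5*m*v^2 = 0.5*0.017*331^2 = 931.269 J
depth = E/(sigma*A) = 931.269 J / (310 MPa * 113.097 mm^2) = 931.269/(310 * 113.097) m = 0.026562 m ≈ 26.56 mm

26.56 mm


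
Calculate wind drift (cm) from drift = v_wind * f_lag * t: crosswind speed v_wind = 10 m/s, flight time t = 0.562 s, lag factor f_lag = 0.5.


drift = v_wind * lag * t = 10 * 0.5 * 0.562 = 2.81 m ≈ 281 cm

281 cm


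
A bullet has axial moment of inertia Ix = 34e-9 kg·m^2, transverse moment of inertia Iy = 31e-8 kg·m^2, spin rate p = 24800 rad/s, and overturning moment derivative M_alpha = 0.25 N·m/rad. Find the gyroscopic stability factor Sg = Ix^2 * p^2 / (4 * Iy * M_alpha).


Sg = Ix^2 * p^2 / (4 * Iy * M_alpha) = (34e-9)^2 * 24800^2 / (4 * 31e-8 * 0.25) = 2.294

2.294


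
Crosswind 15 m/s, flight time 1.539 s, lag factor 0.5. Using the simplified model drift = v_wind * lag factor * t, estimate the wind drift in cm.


drift = v_wind * lag * t = 15 * 0.5 * 1.539 = 11.5425 m ≈ 1154 cm

1154 cm


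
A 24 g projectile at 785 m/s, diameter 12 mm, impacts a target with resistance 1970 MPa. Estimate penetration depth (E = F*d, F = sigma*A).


A = pi*(d/2)^2 = pi*(12/2)^2 = 113.097 mm^2
E = 0.5*m*v^2 = 0.5*0.024*785^2 = 7394.7 J
depth = E/(sigma*A) = 7394.7 J / (1970 MPa * 113.097 mm^2) = 7394.7/(1970 * 113.097) m = 0.0331896 m ≈ 33.19 mm

33.19 mm


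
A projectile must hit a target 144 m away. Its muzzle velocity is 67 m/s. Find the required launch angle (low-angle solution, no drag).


sin(2*theta) = R*g/v0^2 = 144*9.81/67^2 = 0.314689, theta = arcsin(0.314689)/2 = 9.171°

9.171 degrees


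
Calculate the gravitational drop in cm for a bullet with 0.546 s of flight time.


drop = 0.5*g*t^2 = 0.5*9.81*0.546^2 = 1.46226 m ≈ 146.2 cm

146.2 cm


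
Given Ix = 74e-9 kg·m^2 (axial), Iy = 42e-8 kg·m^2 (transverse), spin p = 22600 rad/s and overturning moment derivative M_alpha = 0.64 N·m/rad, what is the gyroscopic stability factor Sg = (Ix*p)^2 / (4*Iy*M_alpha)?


Sg = Ix^2 * p^2 / (4 * Iy * M_alpha) = (74e-9)^2 * 22600^2 / (4 * 42e-8 * 0.64) = 2.601

2.601


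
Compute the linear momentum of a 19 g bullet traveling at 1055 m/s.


p = m*v = 0.019*1055 = 20.04 kg·m/s

20.04 kg·m/s


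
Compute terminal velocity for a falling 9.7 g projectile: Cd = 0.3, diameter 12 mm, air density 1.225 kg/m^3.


A = pi*(d/2)^2 = pi*(12/2000)^2 = 1.13097e-04 m^2
vt = sqrt(2mg/(Cd*rho*A)) = sqrt(2*0.0097*9.81/(0.3 * 1.225 * 1.13097e-04)) = 67.67 m/s

67.67 m/s


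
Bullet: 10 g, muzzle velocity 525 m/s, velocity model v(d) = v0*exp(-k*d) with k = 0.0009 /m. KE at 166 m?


v = v0*exp(-k*d) = 525*exp(-0.0009*166) = 452.143 m/s
E = 0.5*m*v^2 = 0.5*0.01*452.143^2 = 1022 J

1022 J


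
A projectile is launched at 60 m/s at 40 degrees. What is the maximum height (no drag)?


H = (v0*sin(theta))^2 / (2g) = (60*sin(40°))^2 / (2*9.81) = 75.81 m

75.81 m


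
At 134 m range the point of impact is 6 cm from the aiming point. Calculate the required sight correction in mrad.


1 mrad subtends 1 cm per 10 m of range, so adj = error_cm / (dist_m / 10) = 6 / (134/10) = 0.4478 mrad

0.4478 mrad


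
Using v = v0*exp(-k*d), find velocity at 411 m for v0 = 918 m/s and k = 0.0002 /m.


v = v0*exp(-k*d) = 918*exp(-0.0002*411) = 845.6 m/s

845.6 m/s


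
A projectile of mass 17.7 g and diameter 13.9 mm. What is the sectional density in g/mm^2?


SD = m/d^2 = 17.7/13.9^2 = 0.09161 g/mm^2

0.09161 g/mm^2


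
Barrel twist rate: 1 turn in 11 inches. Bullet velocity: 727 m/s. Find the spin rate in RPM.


twist_m = 11*0.0254 = 0.2794 m
spin = v/twist = 727/0.2794 = 2602.004 rev/s
RPM = spin*60 = 2602.004*60 ≈ 156120 RPM

156120 RPM


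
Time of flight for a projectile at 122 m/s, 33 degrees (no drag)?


T = 2*v0*sin(theta)/g = 2*122*sin(33°)/9.81 = 13.55 s

13.55 s


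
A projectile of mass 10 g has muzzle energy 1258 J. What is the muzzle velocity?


v = sqrt(2*E/m) = sqrt(2*1258/0.01) = 501.6 m/s

501.6 m/s


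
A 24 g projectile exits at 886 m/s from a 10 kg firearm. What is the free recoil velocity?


v_recoil = m_p * v_p / m_gun = 0.024 * 886 / 10 = 2.126 m/s

2.126 m/s


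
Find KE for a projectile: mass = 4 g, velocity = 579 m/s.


E = 0.5*m*v^2 = 0.5*0.004*579^2 = 670.5 J

670.5 J


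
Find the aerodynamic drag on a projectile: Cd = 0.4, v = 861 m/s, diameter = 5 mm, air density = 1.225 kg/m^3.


A = pi*(d/2)^2 = pi*(5/2000)^2 = 1.96350e-05 m^2
Fd = 0.5*Cd*rho*A*v^2 = 0.5*0.4*1.225*1.96350e-05*861^2 = 3.566 N

3.566 N


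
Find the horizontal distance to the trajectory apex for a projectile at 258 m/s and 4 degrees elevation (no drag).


R = v0^2*sin(2*theta)/g = 258^2*sin(2*4°)/9.81 = 944.334 m
apex_dist = R/2 = 944.334/2 = 472.2 m

472.2 m


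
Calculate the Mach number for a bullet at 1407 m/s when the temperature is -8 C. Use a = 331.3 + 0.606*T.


a = 331.3 + 0.606*(-8) = 326.452 m/s
M = v/a = 1407/326.452 = 4.31

4.31


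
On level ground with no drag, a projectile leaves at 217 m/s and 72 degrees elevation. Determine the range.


R = v0^2 * sin(2*theta) / g = 217^2 * sin(2*72°) / 9.81 = 2821 m

2821 m


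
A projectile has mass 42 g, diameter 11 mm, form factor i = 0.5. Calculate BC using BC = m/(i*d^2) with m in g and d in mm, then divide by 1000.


BC = m/(i*d^2*1000) = 42/(0.5 * 11^2 * 1000) = 0.0006942

0.0006942


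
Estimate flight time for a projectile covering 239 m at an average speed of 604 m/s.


t = d/v = 239/604 = 0.3957 s

0.3957 s


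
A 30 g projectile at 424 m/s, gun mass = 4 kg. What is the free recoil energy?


v_r = m_p*v_p/m_gun = 0.03*424/4 = 3.18 m/s, E_r = 0.5*m_gun*v_r^2 = 0.5*4*3.18^2 = 20.22 J

20.22 J


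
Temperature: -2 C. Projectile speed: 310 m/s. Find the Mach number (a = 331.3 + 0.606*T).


a = 331.3 + 0.606*(-2) = 330.088 m/s
M = v/a = 310/330.088 = 0.9391

0.9391


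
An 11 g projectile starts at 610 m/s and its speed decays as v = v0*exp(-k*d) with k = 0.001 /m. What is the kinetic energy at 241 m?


v = v0*exp(-k*d) = 610*exp(-0.001*241) = 479.363 m/s
E = 0.5*m*v^2 = 0.5*0.011*479.363^2 = 1264 J

1264 J


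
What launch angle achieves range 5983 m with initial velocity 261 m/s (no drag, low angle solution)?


sin(2*theta) = R*g/v0^2 = 5983*9.81/261^2 = 0.861603, theta = arcsin(0.861603)/2 = 29.75°

29.75 degrees


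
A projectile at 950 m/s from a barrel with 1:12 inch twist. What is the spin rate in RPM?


twist_m = 12*0.0254 = 0.3048 m
spin = v/twist = 950/0.3048 = 3116.798 rev/s
RPM = spin*60 = 3116.798*60 ≈ 187008 RPM

187008 RPM


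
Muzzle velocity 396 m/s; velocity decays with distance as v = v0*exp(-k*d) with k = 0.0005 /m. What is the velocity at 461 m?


v = v0*exp(-k*d) = 396*exp(-0.0005*461) = 314.5 m/s

314.5 m/s


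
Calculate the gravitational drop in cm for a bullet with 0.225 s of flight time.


drop = 0.5*g*t^2 = 0.5*9.81*0.225^2 = 0.248316 m ≈ 24.83 cm

24.83 cm


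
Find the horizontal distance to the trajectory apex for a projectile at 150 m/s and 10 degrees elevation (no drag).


R = v0^2*sin(2*theta)/g = 150^2*sin(2*10°)/9.81 = 784.45 m
apex_dist = R/2 = 784.45/2 = 392.2 m

392.2 m


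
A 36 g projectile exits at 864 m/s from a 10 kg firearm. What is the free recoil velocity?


v_recoil = m_p * v_p / m_gun = 0.036 * 864 / 10 = 3.11 m/s

3.11 m/s


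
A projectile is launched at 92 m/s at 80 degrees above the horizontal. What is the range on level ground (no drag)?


R = v0^2 * sin(2*theta) / g = 92^2 * sin(2*80°) / 9.81 = 295.1 m

295.1 m


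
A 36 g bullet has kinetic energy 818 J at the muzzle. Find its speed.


v = sqrt(2*E/m) = sqrt(2*818/0.036) = 213.2 m/s

213.2 m/s


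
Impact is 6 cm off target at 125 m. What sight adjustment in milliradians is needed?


1 mrad subtends 1 cm per 10 m of range, so adj = error_cm / (dist_m / 10) = 6 / (125/10) = 0.48 mrad

0.48 mrad


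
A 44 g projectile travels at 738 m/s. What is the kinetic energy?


E = 0.5*m*v^2 = 0.5*0.044*738^2 = 11982 J

11982 J


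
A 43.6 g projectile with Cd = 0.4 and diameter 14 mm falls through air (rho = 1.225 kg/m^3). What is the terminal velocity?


A = pi*(d/2)^2 = pi*(14/2000)^2 = 1.53938e-04 m^2
vt = sqrt(2mg/(Cd*rho*A)) = sqrt(2*0.0436*9.81/(0.4 * 1.225 * 1.53938e-04)) = 106.5 m/s

106.5 m/s


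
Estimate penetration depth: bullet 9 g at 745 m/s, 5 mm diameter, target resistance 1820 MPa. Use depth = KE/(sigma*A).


A = pi*(d/2)^2 = pi*(5/2)^2 = 19.635 mm^2
E = 0.5*m*v^2 = 0.5*0.009*745^2 = 2497.61 J
depth = E/(sigma*A) = 2497.61 J / (1820 MPa * 19.635 mm^2) = 2497.61/(1820 * 19.635) m = 0.0698914 m ≈ 69.89 mm

69.89 mm


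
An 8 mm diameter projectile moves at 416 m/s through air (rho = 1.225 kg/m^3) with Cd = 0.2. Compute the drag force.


A = pi*(d/2)^2 = pi*(8/2000)^2 = 5.02655e-05 m^2
Fd = 0.5*Cd*rho*A*v^2 = 0.5*0.2*1.225*5.02655e-05*416^2 = 1.066 N

1.066 N


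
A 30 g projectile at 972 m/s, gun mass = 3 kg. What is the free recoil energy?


v_r = m_p*v_p/m_gun = 0.03*972/3 = 9.72 m/s, E_r = 0.5*m_gun*v_r^2 = 0.5*3*9.72^2 = 141.7 J

141.7 J


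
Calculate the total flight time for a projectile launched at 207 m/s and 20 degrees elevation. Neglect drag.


T = 2*v0*sin(theta)/g = 2*207*sin(20°)/9.81 = 14.43 s

14.43 s


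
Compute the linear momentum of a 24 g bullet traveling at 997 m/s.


p = m*v = 0.024*997 = 23.93 kg·m/s

23.93 kg·m/s


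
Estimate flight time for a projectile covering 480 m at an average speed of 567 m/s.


t = d/v = 480/567 = 0.8466 s

0.8466 s


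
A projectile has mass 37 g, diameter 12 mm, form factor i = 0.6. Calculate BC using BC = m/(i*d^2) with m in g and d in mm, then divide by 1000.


BC = m/(i*d^2*1000) = 37/(0.6 * 12^2 * 1000) = 0.0004282

0.0004282


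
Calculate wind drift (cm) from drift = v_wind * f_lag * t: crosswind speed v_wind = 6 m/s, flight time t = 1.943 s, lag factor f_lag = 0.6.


drift = v_wind * lag * t = 6 * 0.6 * 1.943 = 6.9948 m ≈ 699.5 cm

699.5 cm


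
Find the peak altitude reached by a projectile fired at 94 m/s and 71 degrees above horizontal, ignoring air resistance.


H = (v0*sin(theta))^2 / (2g) = (94*sin(71°))^2 / (2*9.81) = 402.6 m

402.6 m


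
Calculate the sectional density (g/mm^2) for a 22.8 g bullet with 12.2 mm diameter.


SD = m/d^2 = 22.8/12.2^2 = 0.1532 g/mm^2

0.1532 g/mm^2


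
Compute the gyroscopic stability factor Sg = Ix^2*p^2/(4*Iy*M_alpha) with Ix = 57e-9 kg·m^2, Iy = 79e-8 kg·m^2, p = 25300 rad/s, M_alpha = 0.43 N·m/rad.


Sg = Ix^2 * p^2 / (4 * Iy * M_alpha) = (57e-9)^2 * 25300^2 / (4 * 79e-8 * 0.43) = 1.531

1.531


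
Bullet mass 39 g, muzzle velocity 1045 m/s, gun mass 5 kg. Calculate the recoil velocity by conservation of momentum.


v_recoil = m_p * v_p / m_gun = 0.039 * 1045 / 5 = 8.151 m/s

8.151 m/s


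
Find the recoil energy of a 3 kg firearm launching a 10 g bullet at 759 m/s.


v_r = m_p*v_p/m_gun = 0.01*759/3 = 2.53 m/s, E_r = 0.5*m_gun*v_r^2 = 0.5*3*2.53^2 = 9.601 J

9.601 J


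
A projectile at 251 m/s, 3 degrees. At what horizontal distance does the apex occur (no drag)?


R = v0^2*sin(2*theta)/g = 251^2*sin(2*3°)/9.81 = 671.294 m
apex_dist = R/2 = 671.294/2 = 335.6 m

335.6 m


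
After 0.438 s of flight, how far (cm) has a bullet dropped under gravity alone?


drop = 0.5*g*t^2 = 0.5*9.81*0.438^2 = 0.940995 m ≈ 94.1 cm

94.1 cm


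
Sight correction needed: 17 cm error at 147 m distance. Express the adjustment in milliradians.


1 mrad subtends 1 cm per 10 m of range, so adj = error_cm / (dist_m / 10) = 17 / (147/10) = 1.156 mrad

1.156 mrad


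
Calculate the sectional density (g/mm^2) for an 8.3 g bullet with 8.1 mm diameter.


SD = m/d^2 = 8.3/8.1^2 = 0.1265 g/mm^2

0.1265 g/mm^2


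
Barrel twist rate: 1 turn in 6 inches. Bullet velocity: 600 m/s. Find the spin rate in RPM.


twist_m = 6*0.0254 = 0.1524 m
spin = v/twist = 600/0.1524 = 3937.008 rev/s
RPM = spin*60 = 3937.008*60 ≈ 236220 RPM

236220 RPM


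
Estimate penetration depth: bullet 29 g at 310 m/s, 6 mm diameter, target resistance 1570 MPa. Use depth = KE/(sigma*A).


A = pi*(d/2)^2 = pi*(6/2)^2 = 28.2743 mm^2
E = 0.5*m*v^2 = 0.5*0.029*310^2 = 1393.45 J
depth = E/(sigma*A) = 1393.45 J / (1570 MPa * 28.2743 mm^2) = 1393.45/(1570 * 28.2743) m = 0.0313906 m ≈ 31.39 mm

31.39 mm


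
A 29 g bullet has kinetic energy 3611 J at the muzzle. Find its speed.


v = sqrt(2*E/m) = sqrt(2*3611/0.029) = 499 m/s

499 m/s


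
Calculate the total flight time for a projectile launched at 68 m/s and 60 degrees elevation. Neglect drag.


T = 2*v0*sin(theta)/g = 2*68*sin(60°)/9.81 = 12.01 s

12.01 s


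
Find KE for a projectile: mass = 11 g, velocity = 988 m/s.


E = 0.5*m*v^2 = 0.5*0.011*988^2 = 5369 J

5369 J


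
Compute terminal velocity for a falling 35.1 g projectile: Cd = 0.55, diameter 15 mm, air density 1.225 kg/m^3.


A = pi*(d/2)^2 = pi*(15/2000)^2 = 1.76715e-04 m^2
vt = sqrt(2mg/(Cd*rho*A)) = sqrt(2*0.0351*9.81/(0.55 * 1.225 * 1.76715e-04)) = 76.05 m/s

76.05 m/s


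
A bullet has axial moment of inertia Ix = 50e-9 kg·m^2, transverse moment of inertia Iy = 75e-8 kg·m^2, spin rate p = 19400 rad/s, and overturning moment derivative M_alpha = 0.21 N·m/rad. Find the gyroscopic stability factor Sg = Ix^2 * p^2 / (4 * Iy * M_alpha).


Sg = Ix^2 * p^2 / (4 * Iy * M_alpha) = (50e-9)^2 * 19400^2 / (4 * 75e-8 * 0.21) = 1.493

1.493


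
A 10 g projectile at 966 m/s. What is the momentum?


p = m*v = 0.01*966 = 9.66 kg·m/s

9.66 kg·m/s


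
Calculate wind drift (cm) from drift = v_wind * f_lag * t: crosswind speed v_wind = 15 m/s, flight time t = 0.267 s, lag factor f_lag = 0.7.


drift = v_wind * lag * t = 15 * 0.7 * 0.267 = 2.8035 m ≈ 280.4 cm

280.4 cm


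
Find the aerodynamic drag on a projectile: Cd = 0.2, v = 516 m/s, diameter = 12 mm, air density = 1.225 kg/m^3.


A = pi*(d/2)^2 = pi*(12/2000)^2 = 1.13097e-04 m^2
Fd = 0.5*Cd*rho*A*v^2 = 0.5*0.2*1.225*1.13097e-04*516^2 = 3.689 N

3.689 N


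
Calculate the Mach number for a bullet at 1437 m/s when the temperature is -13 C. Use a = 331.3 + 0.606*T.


a = 331.3 + 0.606*(-13) = 323.422 m/s
M = v/a = 1437/323.422 = 4.443

4.443


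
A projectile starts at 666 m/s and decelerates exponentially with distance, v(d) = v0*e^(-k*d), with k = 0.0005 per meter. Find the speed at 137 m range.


v = v0*exp(-k*d) = 666*exp(-0.0005*137) = 621.9 m/s

621.9 m/s


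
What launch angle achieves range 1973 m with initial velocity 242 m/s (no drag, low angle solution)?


sin(2*theta) = R*g/v0^2 = 1973*9.81/242^2 = 0.330495, theta = arcsin(0.330495)/2 = 9.649°

9.649 degrees


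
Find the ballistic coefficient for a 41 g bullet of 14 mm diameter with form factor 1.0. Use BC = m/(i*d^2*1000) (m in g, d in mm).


BC = m/(i*d^2*1000) = 41/(1.0 * 14^2 * 1000) = 0.0002092

0.0002092


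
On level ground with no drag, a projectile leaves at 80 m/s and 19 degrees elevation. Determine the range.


R = v0^2 * sin(2*theta) / g = 80^2 * sin(2*19°) / 9.81 = 401.7 m

401.7 m


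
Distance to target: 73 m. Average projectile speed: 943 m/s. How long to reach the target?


t = d/v = 73/943 = 0.07741 s

0.07741 s


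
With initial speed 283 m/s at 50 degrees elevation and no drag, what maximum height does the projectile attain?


H = (v0*sin(theta))^2 / (2g) = (283*sin(50°))^2 / (2*9.81) = 2395 m

2395 m


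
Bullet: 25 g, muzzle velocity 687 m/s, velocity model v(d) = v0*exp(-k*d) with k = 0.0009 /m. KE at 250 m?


v = v0*exp(-k*d) = 687*exp(-0.0009*250) = 548.581 m/s
E = 0.5*m*v^2 = 0.5*0.025*548.581^2 = 3762 J

3762 J
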